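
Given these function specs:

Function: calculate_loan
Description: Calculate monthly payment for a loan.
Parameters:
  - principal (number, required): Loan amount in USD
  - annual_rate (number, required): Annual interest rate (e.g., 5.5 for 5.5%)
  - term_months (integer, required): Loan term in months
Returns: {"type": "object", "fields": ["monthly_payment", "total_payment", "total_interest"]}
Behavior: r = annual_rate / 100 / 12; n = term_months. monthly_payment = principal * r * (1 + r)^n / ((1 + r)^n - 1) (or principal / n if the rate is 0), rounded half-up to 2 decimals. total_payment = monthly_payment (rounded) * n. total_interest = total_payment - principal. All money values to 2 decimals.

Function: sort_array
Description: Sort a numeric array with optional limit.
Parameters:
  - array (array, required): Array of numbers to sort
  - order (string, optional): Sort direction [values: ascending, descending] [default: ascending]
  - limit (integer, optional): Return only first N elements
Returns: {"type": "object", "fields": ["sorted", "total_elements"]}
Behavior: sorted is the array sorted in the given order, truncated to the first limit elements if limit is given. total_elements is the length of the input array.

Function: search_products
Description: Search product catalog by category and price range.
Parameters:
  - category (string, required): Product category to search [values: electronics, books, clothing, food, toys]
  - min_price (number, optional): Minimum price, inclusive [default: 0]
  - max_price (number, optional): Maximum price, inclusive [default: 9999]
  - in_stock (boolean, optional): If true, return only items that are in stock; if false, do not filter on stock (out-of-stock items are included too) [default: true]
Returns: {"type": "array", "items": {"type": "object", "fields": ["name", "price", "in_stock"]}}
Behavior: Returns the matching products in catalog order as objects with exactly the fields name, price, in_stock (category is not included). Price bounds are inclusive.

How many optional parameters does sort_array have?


Parameters of sort_array: array (required), order (optional), limit (optional)
Optional count:
2


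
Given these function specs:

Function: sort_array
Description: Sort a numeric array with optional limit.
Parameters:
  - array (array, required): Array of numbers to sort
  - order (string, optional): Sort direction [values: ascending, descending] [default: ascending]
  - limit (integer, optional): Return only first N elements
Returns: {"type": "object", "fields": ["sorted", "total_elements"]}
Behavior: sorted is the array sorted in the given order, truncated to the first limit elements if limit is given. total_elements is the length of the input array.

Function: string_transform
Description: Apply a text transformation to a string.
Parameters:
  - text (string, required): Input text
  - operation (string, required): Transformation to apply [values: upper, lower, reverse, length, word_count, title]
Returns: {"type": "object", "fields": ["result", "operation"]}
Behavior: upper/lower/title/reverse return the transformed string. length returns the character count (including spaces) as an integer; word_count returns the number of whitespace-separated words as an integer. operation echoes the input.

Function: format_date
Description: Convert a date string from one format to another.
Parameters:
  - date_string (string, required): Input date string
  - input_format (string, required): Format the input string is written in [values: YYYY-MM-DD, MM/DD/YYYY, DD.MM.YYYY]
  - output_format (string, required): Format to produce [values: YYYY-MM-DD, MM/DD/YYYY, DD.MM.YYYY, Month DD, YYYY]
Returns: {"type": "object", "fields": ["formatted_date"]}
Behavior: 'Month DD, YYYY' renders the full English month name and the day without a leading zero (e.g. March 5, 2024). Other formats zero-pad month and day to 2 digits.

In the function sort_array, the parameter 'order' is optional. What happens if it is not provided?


The sort_array spec declares:
  - order (string, optional): Sort direction [values: ascending, descending] [default: ascending]
It defaults to ascending


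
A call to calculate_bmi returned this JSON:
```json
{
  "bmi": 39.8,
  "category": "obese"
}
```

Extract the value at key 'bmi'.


39.8


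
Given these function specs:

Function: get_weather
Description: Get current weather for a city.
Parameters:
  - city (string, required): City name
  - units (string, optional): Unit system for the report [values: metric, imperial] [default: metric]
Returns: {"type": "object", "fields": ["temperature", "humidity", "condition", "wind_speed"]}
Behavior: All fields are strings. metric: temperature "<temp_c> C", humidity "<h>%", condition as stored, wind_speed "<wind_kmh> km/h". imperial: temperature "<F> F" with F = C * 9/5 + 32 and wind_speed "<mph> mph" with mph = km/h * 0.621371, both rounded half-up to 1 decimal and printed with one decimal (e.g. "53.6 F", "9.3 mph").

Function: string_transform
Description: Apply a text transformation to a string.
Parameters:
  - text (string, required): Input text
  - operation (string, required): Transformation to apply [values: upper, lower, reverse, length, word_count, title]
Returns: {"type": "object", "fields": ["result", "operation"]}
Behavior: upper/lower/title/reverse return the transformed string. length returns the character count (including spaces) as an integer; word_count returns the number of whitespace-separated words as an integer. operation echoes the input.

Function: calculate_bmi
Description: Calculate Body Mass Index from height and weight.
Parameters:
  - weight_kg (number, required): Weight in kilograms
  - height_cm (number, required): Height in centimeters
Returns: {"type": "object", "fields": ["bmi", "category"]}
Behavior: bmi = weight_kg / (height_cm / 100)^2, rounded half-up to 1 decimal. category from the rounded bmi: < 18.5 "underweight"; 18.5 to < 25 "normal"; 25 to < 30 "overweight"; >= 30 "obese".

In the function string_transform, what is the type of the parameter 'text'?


The string_transform spec declares:
  - text (string, required): Input text
Type:
string


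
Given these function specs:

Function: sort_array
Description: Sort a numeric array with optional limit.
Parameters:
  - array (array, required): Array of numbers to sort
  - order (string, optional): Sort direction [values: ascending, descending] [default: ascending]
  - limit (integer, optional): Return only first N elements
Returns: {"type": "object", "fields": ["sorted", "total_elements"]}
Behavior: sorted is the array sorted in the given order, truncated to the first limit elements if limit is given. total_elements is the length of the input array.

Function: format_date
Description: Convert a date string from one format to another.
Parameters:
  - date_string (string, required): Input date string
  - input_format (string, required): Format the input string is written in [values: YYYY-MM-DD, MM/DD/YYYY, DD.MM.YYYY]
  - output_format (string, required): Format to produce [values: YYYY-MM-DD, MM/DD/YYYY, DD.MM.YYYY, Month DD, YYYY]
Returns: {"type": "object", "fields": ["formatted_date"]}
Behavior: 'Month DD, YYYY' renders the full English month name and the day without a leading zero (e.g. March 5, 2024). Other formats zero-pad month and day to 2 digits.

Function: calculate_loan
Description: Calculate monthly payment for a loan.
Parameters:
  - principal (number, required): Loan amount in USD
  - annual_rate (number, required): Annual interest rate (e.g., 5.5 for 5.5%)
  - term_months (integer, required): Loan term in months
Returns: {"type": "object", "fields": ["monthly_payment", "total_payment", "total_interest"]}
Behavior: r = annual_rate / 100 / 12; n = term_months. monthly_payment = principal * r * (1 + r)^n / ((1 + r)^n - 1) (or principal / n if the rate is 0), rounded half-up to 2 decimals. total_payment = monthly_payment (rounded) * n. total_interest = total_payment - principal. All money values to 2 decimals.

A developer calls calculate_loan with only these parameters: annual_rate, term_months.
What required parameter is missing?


Required parameters: principal, annual_rate, term_months
Provided: annual_rate, term_months
Missing: principal
principal


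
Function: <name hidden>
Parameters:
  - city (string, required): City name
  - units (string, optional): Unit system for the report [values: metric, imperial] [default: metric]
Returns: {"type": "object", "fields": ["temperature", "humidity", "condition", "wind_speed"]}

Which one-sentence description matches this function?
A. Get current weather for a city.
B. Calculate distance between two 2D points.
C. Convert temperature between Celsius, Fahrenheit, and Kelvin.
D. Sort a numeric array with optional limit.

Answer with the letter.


Parameters city, units and return ["temperature", "humidity", "condition", "wind_speed"] fit: Get current weather for a city.
A


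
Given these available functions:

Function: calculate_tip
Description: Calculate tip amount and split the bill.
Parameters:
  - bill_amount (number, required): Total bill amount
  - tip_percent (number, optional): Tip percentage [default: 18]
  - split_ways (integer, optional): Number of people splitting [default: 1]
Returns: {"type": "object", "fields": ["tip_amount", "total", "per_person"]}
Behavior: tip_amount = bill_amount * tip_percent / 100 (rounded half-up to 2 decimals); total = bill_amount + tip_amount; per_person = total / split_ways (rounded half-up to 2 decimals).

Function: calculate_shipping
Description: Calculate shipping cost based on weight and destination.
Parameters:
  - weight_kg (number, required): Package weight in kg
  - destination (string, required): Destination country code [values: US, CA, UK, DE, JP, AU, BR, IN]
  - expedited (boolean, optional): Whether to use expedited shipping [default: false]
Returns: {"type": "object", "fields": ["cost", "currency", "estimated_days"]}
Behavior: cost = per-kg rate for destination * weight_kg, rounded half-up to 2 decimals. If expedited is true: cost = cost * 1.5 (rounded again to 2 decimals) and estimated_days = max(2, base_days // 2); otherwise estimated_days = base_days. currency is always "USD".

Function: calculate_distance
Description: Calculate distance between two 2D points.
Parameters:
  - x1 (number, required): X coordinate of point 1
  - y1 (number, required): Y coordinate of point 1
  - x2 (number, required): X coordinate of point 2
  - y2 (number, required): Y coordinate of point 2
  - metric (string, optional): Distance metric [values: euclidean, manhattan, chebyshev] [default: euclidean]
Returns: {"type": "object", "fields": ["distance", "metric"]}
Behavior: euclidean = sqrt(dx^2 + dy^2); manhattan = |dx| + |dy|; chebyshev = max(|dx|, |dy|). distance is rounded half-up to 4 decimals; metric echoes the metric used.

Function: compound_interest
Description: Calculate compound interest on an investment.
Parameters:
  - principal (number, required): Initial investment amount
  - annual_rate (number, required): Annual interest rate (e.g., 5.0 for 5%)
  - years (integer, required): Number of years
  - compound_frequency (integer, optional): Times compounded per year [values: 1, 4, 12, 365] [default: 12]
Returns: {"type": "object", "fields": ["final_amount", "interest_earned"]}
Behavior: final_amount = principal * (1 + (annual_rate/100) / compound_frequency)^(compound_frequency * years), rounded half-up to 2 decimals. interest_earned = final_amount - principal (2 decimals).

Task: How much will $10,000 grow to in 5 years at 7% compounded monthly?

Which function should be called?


The task needs a function whose description is: Calculate compound interest on an investment.
compound_interest


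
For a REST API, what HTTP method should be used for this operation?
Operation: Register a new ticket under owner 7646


GET = read, POST = create, PUT = update/replace, DELETE = remove
This operation is a create.
POST


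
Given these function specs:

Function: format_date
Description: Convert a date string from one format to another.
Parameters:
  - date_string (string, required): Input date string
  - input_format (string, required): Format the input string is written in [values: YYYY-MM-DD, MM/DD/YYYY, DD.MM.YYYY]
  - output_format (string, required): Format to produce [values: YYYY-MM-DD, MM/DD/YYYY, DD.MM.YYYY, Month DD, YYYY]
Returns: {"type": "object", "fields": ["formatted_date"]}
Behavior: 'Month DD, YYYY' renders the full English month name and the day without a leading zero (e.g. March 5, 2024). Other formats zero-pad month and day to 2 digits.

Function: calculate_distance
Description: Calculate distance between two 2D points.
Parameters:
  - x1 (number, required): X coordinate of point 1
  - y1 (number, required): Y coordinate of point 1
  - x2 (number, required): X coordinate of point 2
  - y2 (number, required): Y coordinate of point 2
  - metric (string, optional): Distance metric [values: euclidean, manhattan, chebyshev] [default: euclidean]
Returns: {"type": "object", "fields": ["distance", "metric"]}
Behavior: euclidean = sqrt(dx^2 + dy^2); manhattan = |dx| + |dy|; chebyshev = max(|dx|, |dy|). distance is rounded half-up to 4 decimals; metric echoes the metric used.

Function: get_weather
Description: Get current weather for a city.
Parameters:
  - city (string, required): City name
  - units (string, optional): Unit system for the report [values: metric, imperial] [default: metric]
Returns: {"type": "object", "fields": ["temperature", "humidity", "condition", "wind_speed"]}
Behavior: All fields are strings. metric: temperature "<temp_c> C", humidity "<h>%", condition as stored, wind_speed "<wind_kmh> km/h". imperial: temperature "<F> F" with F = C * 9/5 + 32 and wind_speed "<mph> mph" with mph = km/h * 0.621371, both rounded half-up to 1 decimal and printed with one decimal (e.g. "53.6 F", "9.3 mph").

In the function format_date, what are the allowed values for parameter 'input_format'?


The format_date spec declares:
  - input_format (string, required): Format the input string is written in [values: YYYY-MM-DD, MM/DD/YYYY, DD.MM.YYYY]
Allowed values:
YYYY-MM-DD, MM/DD/YYYY, DD.MM.YYYY


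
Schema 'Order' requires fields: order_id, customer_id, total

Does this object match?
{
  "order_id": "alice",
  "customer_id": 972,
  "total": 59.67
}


Checking required fields... All present.
Valid - all required fields present


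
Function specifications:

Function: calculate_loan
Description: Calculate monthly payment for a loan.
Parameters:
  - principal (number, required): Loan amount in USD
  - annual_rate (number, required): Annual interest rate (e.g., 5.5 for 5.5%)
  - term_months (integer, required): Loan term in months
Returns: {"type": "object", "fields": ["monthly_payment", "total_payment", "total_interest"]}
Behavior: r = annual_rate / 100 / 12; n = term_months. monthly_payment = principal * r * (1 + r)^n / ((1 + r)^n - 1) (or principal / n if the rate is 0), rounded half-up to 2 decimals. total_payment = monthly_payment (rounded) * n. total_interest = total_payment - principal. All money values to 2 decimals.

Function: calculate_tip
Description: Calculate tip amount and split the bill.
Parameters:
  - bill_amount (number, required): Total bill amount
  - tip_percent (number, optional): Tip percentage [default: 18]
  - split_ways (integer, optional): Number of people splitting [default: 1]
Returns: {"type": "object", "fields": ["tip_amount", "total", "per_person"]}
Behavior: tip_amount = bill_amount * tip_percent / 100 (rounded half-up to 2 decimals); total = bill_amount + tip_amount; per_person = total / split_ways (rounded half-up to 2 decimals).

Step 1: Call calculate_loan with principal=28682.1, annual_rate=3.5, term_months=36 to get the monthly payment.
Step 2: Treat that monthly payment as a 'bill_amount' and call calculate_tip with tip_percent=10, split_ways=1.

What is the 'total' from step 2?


Step 1: calculate_loan(principal=28682.1, annual_rate=3.5, term_months=36)
  r = 3.5 / 100 / 12 = 0.002916666667 (keep full precision)
  (1 + r)^36 = 1.11054088
  monthly_payment = 28682.1 * 0.002916666667 * 1.11054088 / (1.11054088 - 1) = 840.445181 -> 840.45
  total_payment = 840.45 * 36 = 30256.20
  total_interest = 30256.20 - 28682.10 = 1574.10
  -> monthly_payment = 840.45
Step 2: calculate_tip(bill_amount=840.45, tip_percent=10, split_ways=1)
  tip_amount = 840.45 * 10/100 = 84.045 -> 84.05
  total = 840.45 + 84.05 = 924.50
  per_person = 924.50 / 1 = 924.5 -> 924.50
  -> total = 924.50
$924.50


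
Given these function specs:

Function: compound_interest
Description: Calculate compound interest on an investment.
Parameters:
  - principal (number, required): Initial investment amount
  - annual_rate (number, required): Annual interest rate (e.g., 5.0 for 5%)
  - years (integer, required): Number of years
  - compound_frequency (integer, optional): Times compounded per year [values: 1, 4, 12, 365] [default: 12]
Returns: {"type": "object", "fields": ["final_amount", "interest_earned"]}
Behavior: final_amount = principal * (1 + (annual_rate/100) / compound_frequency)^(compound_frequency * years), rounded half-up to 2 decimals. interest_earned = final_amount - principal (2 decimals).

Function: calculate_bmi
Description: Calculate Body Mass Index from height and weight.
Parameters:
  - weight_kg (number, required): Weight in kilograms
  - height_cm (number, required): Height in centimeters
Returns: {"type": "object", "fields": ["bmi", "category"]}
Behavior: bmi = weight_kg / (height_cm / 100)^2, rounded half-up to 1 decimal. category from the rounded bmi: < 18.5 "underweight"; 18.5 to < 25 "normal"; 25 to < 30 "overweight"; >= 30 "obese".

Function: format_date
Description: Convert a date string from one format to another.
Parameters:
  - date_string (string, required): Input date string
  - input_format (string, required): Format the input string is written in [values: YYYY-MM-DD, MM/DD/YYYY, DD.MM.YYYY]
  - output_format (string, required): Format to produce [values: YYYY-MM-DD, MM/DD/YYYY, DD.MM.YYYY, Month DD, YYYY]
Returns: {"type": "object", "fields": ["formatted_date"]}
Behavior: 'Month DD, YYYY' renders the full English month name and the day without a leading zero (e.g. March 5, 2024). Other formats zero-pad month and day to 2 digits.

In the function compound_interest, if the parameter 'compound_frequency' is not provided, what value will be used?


The compound_interest spec declares:
  - compound_frequency (integer, optional): Times compounded per year [values: 1, 4, 12, 365] [default: 12]
Default:
12


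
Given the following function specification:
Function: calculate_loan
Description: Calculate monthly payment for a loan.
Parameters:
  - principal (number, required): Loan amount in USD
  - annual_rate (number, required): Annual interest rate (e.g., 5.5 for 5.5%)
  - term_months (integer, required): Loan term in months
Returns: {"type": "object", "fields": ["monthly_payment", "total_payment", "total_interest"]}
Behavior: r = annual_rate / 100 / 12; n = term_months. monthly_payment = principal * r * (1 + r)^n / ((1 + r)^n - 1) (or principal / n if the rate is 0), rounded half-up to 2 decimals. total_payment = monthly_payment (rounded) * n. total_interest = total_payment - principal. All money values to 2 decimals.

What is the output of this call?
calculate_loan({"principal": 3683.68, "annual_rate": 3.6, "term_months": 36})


r = 3.6 / 100 / 12 = 0.003 (keep full precision)
(1 + r)^36 = 1.11386764
monthly_payment = 3683.68 * 0.003 * 1.11386764 / (1.11386764 - 1) = 108.102666 -> 108.10
total_payment = 108.10 * 36 = 3891.60
total_interest = 3891.60 - 3683.68 = 207.92
Output:
{"monthly_payment": 108.1, "total_payment": 3891.6, "total_interest": 207.92}


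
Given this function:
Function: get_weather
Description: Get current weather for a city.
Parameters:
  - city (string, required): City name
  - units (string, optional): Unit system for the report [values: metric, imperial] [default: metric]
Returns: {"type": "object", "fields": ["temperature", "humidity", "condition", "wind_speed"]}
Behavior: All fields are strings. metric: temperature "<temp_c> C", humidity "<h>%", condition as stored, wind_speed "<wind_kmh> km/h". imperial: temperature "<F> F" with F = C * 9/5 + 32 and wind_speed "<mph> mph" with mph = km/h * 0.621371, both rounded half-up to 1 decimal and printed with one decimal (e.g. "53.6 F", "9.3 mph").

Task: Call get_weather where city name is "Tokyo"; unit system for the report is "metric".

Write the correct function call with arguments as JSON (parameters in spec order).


Mapping each described value to its parameter name:
  'City name' -> city = "Tokyo"
  'Unit system for the report' -> units = "metric"
get_weather({"city": "Tokyo", "units": "metric"})


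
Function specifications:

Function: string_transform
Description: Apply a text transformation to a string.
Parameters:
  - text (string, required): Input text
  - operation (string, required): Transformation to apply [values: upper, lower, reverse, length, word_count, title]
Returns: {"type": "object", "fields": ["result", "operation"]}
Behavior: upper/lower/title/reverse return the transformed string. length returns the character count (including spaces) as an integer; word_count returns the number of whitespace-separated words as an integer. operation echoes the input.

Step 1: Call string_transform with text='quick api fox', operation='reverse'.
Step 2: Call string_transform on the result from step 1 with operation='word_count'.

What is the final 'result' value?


Step 1: string_transform(text='quick api fox', operation='reverse')
  -> result = 'xof ipa kciuq'
Step 2: string_transform(text='xof ipa kciuq', operation='word_count')
  words: xof, ipa, kciuq -> 3
  -> result = 3
3


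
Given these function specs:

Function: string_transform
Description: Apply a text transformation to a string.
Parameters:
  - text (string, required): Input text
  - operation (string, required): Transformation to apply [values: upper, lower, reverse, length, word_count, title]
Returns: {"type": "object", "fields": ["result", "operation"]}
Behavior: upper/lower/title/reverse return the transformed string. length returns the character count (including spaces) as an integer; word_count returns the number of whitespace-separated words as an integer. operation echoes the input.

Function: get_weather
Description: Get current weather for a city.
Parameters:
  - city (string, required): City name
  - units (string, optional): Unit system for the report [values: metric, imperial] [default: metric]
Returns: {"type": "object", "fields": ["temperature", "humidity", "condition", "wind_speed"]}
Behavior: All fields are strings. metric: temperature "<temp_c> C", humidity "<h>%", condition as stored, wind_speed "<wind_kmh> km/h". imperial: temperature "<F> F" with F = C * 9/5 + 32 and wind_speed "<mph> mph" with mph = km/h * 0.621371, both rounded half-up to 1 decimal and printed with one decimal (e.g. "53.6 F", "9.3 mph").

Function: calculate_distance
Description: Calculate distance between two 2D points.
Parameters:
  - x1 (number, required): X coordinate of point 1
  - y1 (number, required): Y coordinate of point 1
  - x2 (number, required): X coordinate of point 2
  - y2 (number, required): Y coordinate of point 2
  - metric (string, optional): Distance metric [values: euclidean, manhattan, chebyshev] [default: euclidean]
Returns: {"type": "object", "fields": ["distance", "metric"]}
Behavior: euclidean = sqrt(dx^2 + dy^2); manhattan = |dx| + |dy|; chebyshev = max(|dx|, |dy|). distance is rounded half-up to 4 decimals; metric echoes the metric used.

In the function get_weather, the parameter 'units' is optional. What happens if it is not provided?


The get_weather spec declares:
  - units (string, optional): Unit system for the report [values: metric, imperial] [default: metric]
It defaults to metric


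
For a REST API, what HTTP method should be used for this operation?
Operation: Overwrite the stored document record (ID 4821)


GET = read, POST = create, PUT = update/replace, DELETE = remove
This operation is an update/replace.
PUT


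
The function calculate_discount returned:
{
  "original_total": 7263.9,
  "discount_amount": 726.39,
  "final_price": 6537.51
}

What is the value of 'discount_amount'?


726.39


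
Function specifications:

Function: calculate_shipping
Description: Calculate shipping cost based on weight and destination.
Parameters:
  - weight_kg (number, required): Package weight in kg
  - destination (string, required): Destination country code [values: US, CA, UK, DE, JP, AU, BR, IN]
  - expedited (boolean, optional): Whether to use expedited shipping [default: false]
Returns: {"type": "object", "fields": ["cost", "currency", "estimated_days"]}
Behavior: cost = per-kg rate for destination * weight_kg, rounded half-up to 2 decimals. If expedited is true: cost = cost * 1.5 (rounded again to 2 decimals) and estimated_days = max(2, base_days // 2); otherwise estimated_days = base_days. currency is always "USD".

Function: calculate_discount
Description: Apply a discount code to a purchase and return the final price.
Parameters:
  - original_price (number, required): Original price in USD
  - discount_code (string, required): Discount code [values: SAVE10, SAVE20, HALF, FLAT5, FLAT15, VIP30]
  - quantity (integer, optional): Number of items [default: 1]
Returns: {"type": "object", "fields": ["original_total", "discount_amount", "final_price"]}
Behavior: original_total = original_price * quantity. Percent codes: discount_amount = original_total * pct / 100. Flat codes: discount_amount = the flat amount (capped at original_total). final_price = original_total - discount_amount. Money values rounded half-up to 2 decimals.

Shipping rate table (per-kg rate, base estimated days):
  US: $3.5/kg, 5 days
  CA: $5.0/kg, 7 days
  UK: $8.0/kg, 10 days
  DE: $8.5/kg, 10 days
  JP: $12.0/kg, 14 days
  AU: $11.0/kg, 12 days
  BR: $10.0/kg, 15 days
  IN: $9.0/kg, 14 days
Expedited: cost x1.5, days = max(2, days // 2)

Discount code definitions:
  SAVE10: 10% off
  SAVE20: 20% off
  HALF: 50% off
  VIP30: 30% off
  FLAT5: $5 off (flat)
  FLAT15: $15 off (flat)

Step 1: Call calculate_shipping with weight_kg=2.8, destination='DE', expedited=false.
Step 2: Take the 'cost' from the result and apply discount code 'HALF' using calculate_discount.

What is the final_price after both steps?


Step 1: calculate_shipping(weight_kg=2.8, destination=DE, expedited=false)
  Rate for DE: $8.5/kg, base 10 days
  cost = 8.5 * 2.8 = 23.8 -> 23.80
  expedited not set/false: estimated_days = 10
  -> cost = 23.80 USD
Step 2: calculate_discount(original_price=23.8, discount_code=HALF, quantity=1)
  original_total = 23.8 * 1 = 23.80
  HALF = 50% off: discount_amount = 23.80 * 50/100 = 11.9 -> 11.90
  final_price = 23.80 - 11.90 = 11.90
  -> final_price = 11.90
$11.90


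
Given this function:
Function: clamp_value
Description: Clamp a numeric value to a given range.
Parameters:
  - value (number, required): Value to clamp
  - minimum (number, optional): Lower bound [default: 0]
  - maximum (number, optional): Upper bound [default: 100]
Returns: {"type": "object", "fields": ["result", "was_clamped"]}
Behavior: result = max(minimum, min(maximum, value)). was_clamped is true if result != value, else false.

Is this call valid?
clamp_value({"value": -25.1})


Checking all required parameters present and types match... All valid.
Valid


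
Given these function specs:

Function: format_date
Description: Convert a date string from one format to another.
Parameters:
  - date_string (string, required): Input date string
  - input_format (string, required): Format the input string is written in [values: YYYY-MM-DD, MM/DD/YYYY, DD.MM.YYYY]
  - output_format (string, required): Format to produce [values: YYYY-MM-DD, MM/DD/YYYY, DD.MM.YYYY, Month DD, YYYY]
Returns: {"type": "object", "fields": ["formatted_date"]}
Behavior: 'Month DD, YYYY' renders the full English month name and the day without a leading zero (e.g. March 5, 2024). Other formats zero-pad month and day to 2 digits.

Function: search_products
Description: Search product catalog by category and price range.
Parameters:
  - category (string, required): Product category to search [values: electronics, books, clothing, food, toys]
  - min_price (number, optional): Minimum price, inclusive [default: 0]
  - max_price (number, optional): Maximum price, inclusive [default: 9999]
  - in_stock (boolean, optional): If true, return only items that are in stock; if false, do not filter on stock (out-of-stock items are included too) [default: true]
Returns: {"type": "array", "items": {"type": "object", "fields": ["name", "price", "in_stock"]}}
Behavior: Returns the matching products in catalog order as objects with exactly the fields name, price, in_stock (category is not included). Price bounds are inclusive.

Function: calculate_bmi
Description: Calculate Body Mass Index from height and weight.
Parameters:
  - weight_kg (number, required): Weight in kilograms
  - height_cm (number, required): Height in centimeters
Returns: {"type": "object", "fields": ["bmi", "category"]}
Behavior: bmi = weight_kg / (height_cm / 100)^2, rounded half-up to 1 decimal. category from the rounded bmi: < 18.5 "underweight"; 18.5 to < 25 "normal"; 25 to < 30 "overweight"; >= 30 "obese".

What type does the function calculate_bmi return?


The calculate_bmi spec declares Returns: {"type": "object", "fields": ["bmi", "category"]}
Type:
object


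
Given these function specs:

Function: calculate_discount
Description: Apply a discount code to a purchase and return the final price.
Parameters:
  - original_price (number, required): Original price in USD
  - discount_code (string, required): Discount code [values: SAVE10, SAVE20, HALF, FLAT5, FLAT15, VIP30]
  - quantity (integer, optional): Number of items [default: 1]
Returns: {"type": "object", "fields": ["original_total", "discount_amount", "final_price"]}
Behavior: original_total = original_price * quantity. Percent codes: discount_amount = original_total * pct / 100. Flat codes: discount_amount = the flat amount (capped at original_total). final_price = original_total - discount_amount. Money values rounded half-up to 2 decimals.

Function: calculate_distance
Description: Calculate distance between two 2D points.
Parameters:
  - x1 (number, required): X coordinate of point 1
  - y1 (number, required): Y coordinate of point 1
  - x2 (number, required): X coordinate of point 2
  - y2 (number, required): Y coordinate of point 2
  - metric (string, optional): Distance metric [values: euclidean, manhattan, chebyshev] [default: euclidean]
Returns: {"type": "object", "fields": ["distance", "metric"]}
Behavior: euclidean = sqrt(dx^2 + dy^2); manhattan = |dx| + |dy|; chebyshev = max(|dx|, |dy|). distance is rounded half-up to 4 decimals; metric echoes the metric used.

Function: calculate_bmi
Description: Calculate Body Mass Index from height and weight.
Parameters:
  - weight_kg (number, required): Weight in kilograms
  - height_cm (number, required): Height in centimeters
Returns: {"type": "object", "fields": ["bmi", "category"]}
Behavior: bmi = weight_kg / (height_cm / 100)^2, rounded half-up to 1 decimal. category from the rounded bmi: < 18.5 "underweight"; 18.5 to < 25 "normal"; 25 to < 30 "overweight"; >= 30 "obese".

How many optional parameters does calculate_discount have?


Parameters of calculate_discount: original_price (required), discount_code (required), quantity (optional)
Optional count:
1


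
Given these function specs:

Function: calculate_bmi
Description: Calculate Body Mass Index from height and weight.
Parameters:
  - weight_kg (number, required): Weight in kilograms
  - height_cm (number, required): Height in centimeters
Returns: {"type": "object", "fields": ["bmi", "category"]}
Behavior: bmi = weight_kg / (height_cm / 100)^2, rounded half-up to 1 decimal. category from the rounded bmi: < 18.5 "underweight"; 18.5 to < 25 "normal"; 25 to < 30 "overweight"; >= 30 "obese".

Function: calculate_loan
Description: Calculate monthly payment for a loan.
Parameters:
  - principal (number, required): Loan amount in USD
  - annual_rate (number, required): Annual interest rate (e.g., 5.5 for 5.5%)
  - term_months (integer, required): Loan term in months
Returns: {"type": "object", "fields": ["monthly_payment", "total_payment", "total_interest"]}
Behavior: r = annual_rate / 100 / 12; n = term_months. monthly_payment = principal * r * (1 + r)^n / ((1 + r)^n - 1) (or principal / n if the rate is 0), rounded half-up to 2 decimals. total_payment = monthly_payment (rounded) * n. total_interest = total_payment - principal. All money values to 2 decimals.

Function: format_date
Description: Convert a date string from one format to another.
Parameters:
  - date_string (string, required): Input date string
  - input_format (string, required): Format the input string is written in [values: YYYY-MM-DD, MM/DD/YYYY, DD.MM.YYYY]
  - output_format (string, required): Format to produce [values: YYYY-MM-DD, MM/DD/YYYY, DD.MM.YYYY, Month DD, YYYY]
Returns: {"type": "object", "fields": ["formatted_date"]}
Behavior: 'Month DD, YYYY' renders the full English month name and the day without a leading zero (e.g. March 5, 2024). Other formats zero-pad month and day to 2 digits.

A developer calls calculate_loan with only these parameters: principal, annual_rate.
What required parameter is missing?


Required parameters: principal, annual_rate, term_months
Provided: principal, annual_rate
Missing: term_months
term_months


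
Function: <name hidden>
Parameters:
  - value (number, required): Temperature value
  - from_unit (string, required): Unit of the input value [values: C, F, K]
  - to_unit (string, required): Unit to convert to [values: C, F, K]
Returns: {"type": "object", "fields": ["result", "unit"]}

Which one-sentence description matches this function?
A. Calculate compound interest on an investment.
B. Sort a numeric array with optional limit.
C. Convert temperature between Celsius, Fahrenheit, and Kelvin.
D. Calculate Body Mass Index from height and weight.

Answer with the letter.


Parameters value, from_unit, to_unit and return ["result", "unit"] fit: Convert temperature between Celsius, Fahrenheit, and Kelvin.
C


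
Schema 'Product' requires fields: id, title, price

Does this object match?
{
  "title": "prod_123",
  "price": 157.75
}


Checking required fields...
Missing: id
Invalid - missing required field 'id'


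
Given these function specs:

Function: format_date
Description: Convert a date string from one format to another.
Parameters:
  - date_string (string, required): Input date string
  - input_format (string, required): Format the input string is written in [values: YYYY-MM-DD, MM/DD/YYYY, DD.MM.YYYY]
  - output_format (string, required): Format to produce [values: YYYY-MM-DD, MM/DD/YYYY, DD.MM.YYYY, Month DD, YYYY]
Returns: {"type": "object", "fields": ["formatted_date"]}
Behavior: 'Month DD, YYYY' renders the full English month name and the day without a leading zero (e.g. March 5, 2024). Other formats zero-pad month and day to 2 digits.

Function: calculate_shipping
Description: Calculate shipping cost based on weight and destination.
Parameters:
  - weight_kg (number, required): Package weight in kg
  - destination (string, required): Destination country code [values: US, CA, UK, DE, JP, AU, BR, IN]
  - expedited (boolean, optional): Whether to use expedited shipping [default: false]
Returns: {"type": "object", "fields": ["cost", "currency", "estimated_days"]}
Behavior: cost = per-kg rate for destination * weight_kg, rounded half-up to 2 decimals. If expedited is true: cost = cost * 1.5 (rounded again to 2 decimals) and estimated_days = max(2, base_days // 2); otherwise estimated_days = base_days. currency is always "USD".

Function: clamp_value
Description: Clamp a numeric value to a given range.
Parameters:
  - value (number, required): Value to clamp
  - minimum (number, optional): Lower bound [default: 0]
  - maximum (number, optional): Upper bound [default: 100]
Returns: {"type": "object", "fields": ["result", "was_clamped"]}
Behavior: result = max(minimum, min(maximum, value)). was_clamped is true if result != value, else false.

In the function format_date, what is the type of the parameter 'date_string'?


The format_date spec declares:
  - date_string (string, required): Input date string
Type:
string


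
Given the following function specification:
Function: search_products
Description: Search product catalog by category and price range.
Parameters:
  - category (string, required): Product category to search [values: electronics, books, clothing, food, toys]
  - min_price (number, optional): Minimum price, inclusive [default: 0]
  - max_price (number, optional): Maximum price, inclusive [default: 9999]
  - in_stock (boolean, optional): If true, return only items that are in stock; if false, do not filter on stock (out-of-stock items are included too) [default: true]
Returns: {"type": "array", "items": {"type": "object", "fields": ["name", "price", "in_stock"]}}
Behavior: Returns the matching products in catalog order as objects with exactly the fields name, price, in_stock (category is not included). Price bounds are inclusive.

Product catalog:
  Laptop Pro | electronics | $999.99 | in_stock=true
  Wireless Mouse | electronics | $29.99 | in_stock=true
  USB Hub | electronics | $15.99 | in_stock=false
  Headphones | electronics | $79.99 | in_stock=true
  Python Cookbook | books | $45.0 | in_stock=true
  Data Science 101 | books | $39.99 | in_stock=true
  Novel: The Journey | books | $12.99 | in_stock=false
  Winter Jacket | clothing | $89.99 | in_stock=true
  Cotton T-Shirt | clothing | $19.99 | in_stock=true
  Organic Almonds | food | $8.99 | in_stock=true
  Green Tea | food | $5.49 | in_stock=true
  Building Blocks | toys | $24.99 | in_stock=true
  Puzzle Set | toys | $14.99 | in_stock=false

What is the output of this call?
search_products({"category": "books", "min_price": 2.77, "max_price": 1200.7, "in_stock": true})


Filter: category=books, 2.77 <= price <= 1200.7, in-stock only
  Python Cookbook ($45.0): keep
  Data Science 101 ($39.99): keep
  Novel: The Journey ($12.99): out of stock -> skip
Output:
[{"name": "Python Cookbook", "price": 45.0, "in_stock": true}, {"name": "Data Science 101", "price": 39.99, "in_stock": true}]


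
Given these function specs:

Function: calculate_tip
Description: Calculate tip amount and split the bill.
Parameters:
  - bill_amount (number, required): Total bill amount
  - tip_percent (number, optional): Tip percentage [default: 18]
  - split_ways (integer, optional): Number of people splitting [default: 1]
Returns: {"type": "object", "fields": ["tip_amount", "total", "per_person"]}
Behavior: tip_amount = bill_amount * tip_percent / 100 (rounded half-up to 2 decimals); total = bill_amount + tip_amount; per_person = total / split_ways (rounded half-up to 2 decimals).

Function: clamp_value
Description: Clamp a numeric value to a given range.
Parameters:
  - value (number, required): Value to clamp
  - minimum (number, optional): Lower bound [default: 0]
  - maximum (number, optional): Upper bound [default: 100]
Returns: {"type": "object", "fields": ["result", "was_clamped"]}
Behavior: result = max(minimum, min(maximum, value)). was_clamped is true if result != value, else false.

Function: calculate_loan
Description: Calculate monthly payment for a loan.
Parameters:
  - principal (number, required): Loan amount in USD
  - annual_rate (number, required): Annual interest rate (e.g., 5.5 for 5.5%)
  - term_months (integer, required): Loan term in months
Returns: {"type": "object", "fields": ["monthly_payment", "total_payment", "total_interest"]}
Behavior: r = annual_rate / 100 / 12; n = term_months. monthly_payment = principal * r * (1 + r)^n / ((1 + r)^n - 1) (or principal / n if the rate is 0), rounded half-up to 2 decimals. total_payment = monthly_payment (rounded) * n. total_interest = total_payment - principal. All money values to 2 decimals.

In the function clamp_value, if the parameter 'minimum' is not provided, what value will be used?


The clamp_value spec declares:
  - minimum (number, optional): Lower bound [default: 0]
Default:
0


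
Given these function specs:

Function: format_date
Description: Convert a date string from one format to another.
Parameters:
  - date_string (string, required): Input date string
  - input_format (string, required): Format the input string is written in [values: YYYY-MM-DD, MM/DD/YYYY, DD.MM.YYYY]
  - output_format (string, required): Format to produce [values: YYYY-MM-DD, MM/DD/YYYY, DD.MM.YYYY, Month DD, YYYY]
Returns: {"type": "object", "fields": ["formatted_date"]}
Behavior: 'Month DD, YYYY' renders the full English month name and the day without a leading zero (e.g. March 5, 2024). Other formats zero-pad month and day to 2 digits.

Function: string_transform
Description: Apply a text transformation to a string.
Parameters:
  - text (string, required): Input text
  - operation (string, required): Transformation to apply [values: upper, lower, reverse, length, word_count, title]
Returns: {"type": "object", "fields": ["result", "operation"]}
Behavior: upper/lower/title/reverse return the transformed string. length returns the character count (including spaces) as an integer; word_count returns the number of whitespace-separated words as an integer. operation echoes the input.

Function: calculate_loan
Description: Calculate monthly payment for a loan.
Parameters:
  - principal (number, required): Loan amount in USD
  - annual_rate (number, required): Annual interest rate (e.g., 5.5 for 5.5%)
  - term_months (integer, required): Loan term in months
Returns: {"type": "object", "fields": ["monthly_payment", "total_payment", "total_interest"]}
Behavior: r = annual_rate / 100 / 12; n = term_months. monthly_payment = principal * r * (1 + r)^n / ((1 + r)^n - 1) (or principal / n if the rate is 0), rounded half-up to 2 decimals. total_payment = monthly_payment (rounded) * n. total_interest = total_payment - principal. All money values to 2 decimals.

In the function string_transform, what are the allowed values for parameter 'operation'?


The string_transform spec declares:
  - operation (string, required): Transformation to apply [values: upper, lower, reverse, length, word_count, title]
Allowed values:
upper, lower, reverse, length, word_count, title
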